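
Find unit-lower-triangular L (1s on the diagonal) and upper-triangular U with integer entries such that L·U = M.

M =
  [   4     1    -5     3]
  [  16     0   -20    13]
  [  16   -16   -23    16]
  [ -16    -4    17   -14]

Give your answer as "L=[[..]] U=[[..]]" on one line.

  r1 -= 4·r0 → [0,-4,0,1]
  r2 -= 4·r0 → [0,-20,-3,4]
  r3 -= -4·r0 → [0,0,-3,-2]
  r2 -= 5·r1 → [0,0,-3,-1]
  r3 -= 0·r1 → [0,0,-3,-2]
  r3 -= 1·r2 → [0,0,0,-1]

L=[[1,0,0,0],[4,1,0,0],[4,5,1,0],[-4,0,1,1]] U=[[4,1,-5,3],[0,-4,0,1],[0,0,-3,-1],[0,0,0,-1]]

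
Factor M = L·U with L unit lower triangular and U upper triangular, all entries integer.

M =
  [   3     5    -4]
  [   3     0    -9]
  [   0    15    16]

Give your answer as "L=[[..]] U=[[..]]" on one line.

  R1 -= 1·R0 → [0,-5,-5]
  R2 -= 0·R0 → [0,15,16]
  R2 -= -3·R1 → [0,0,1]

L=[[1,0,0],[1,1,0],[0,-3,1]] U=[[3,5,-4],[0,-5,-5],[0,0,1]]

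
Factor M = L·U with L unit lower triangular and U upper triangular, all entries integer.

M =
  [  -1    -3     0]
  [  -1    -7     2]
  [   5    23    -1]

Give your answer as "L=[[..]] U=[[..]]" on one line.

  R1 -= 1·R0 → [0,-4,2]
  R2 -= -5·R0 → [0,8,-1]
  R2 -= -2·R1 → [0,0,3]

L=[[1,0,0],[1,1,0],[-5,-2,1]] U=[[-1,-3,0],[0,-4,2],[0,0,3]]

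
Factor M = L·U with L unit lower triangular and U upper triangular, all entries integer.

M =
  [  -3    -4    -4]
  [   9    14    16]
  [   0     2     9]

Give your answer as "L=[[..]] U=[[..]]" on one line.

L=[[1,0,0],[-3,1,0],[0,1,1]] U=[[-3,-4,-4],[0,2,4],[0,0,5]]

  R1 -= -3·R0 → [0,2,4]
  R2 -= 0·R0 → [0,2,9]
  R2 -= 1·R1 → [0,0,5]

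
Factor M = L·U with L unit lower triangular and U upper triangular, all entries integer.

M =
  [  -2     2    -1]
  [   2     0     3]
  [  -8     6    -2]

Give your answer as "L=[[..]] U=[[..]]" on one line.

L=[[1,0,0],[-1,1,0],[4,-1,1]] U=[[-2,2,-1],[0,2,2],[0,0,4]]

  r1 -= -1·r0 → [0,2,2]
  r2 -= 4·r0 → [0,-2,2]
  r2 -= -1·r1 → [0,0,4]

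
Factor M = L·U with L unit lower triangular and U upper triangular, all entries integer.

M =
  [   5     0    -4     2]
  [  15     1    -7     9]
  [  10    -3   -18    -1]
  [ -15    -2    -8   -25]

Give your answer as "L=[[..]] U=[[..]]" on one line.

  row1 -= 3·row0 → [0,1,5,3]
  row2 -= 2·row0 → [0,-3,-10,-5]
  row3 -= -3·row0 → [0,-2,-20,-19]
  row2 -= -3·row1 → [0,0,5,4]
  row3 -= -2·row1 → [0,0,-10,-13]
  row3 -= -2·row2 → [0,0,0,-5]

L=[[1,0,0,0],[3,1,0,0],[2,-3,1,0],[-3,-2,-2,1]] U=[[5,0,-4,2],[0,1,5,3],[0,0,5,4],[0,0,0,-5]]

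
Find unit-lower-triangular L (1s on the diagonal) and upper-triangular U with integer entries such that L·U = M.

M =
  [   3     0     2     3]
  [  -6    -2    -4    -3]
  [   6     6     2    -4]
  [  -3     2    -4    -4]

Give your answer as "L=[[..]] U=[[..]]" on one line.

L=[[1,0,0,0],[-2,1,0,0],[2,-3,1,0],[-1,-1,1,1]] U=[[3,0,2,3],[0,-2,0,3],[0,0,-2,-1],[0,0,0,3]]

  r1 -= -2·r0 → [0,-2,0,3]
  r2 -= 2·r0 → [0,6,-2,-10]
  r3 -= -1·r0 → [0,2,-2,-1]
  r2 -= -3·r1 → [0,0,-2,-1]
  r3 -= -1·r1 → [0,0,-2,2]
  r3 -= 1·r2 → [0,0,0,3]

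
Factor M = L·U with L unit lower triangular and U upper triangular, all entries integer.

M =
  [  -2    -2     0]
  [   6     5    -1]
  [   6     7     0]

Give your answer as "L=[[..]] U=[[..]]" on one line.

L=[[1,0,0],[-3,1,0],[-3,-1,1]] U=[[-2,-2,0],[0,-1,-1],[0,0,-1]]

  r1 -= -3·r0 → [0,-1,-1]
  r2 -= -3·r0 → [0,1,0]
  r2 -= -1·r1 → [0,0,-1]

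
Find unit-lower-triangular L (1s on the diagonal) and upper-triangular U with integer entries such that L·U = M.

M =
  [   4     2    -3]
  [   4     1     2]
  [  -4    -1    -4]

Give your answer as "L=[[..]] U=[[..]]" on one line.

  row1 -= 1·row0 → [0,-1,5]
  row2 -= -1·row0 → [0,1,-7]
  row2 -= -1·row1 → [0,0,-2]

L=[[1,0,0],[1,1,0],[-1,-1,1]] U=[[4,2,-3],[0,-1,5],[0,0,-2]]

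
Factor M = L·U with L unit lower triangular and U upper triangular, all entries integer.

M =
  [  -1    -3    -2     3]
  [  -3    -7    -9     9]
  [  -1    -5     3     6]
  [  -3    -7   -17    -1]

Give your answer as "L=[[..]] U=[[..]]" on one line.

  row1 -= 3·row0 → [0,2,-3,0]
  row2 -= 1·row0 → [0,-2,5,3]
  row3 -= 3·row0 → [0,2,-11,-10]
  row2 -= -1·row1 → [0,0,2,3]
  row3 -= 1·row1 → [0,0,-8,-10]
  row3 -= -4·row2 → [0,0,0,2]

L=[[1,0,0,0],[3,1,0,0],[1,-1,1,0],[3,1,-4,1]] U=[[-1,-3,-2,3],[0,2,-3,0],[0,0,2,3],[0,0,0,2]]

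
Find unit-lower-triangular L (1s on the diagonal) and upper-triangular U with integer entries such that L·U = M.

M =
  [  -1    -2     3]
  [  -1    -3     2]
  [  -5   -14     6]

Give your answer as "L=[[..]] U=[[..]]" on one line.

L=[[1,0,0],[1,1,0],[5,4,1]] U=[[-1,-2,3],[0,-1,-1],[0,0,-5]]

  r1 -= 1·r0 → [0,-1,-1]
  r2 -= 5·r0 → [0,-4,-9]
  r2 -= 4·r1 → [0,0,-5]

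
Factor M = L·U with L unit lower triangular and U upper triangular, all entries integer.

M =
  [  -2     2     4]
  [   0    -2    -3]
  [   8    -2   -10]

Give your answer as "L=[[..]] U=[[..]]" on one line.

L=[[1,0,0],[0,1,0],[-4,-3,1]] U=[[-2,2,4],[0,-2,-3],[0,0,-3]]

  row1 -= 0·row0 → [0,-2,-3]
  row2 -= -4·row0 → [0,6,6]
  row2 -= -3·row1 → [0,0,-3]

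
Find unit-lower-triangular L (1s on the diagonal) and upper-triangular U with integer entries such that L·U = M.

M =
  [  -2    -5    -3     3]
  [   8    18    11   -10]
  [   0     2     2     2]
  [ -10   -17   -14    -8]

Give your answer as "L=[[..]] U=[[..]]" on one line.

L=[[1,0,0,0],[-4,1,0,0],[0,-1,1,0],[5,-4,-3,1]] U=[[-2,-5,-3,3],[0,-2,-1,2],[0,0,1,4],[0,0,0,-3]]

  row1 -= -4·row0 → [0,-2,-1,2]
  row2 -= 0·row0 → [0,2,2,2]
  row3 -= 5·row0 → [0,8,1,-23]
  row2 -= -1·row1 → [0,0,1,4]
  row3 -= -4·row1 → [0,0,-3,-15]
  row3 -= -3·row2 → [0,0,0,-3]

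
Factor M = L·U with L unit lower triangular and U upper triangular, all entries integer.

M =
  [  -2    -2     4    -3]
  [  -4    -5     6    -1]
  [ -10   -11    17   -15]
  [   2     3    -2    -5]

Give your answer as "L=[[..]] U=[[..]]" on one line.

  row1 -= 2·row0 → [0,-1,-2,5]
  row2 -= 5·row0 → [0,-1,-3,0]
  row3 -= -1·row0 → [0,1,2,-8]
  row2 -= 1·row1 → [0,0,-1,-5]
  row3 -= -1·row1 → [0,0,0,-3]
  row3 -= 0·row2 → [0,0,0,-3]

L=[[1,0,0,0],[2,1,0,0],[5,1,1,0],[-1,-1,0,1]] U=[[-2,-2,4,-3],[0,-1,-2,5],[0,0,-1,-5],[0,0,0,-3]]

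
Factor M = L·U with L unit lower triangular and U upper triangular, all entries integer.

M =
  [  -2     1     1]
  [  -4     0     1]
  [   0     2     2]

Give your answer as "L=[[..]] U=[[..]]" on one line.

  R1 -= 2·R0 → [0,-2,-1]
  R2 -= 0·R0 → [0,2,2]
  R2 -= -1·R1 → [0,0,1]

L=[[1,0,0],[2,1,0],[0,-1,1]] U=[[-2,1,1],[0,-2,-1],[0,0,1]]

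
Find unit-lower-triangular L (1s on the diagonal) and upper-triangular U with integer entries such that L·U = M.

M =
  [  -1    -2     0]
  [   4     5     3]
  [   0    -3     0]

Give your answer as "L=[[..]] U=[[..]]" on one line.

  r1 -= -4·r0 → [0,-3,3]
  r2 -= 0·r0 → [0,-3,0]
  r2 -= 1·r1 → [0,0,-3]

L=[[1,0,0],[-4,1,0],[0,1,1]] U=[[-1,-2,0],[0,-3,3],[0,0,-3]]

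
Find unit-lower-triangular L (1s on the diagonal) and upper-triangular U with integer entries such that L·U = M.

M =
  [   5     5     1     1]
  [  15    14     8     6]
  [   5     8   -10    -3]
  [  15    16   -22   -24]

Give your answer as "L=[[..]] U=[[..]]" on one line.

L=[[1,0,0,0],[3,1,0,0],[1,-3,1,0],[3,-1,-5,1]] U=[[5,5,1,1],[0,-1,5,3],[0,0,4,5],[0,0,0,1]]

  r1 -= 3·r0 → [0,-1,5,3]
  r2 -= 1·r0 → [0,3,-11,-4]
  r3 -= 3·r0 → [0,1,-25,-27]
  r2 -= -3·r1 → [0,0,4,5]
  r3 -= -1·r1 → [0,0,-20,-24]
  r3 -= -5·r2 → [0,0,0,1]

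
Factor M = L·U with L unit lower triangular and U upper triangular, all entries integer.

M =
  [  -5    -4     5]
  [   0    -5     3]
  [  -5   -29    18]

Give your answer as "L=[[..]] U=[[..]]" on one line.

L=[[1,0,0],[0,1,0],[1,5,1]] U=[[-5,-4,5],[0,-5,3],[0,0,-2]]

  row1 -= 0·row0 → [0,-5,3]
  row2 -= 1·row0 → [0,-25,13]
  row2 -= 5·row1 → [0,0,-2]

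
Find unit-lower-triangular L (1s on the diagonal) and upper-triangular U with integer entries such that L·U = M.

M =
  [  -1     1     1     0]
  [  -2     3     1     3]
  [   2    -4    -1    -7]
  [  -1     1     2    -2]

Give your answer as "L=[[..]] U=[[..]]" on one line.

  R1 -= 2·R0 → [0,1,-1,3]
  R2 -= -2·R0 → [0,-2,1,-7]
  R3 -= 1·R0 → [0,0,1,-2]
  R2 -= -2·R1 → [0,0,-1,-1]
  R3 -= 0·R1 → [0,0,1,-2]
  R3 -= -1·R2 → [0,0,0,-3]

L=[[1,0,0,0],[2,1,0,0],[-2,-2,1,0],[1,0,-1,1]] U=[[-1,1,1,0],[0,1,-1,3],[0,0,-1,-1],[0,0,0,-3]]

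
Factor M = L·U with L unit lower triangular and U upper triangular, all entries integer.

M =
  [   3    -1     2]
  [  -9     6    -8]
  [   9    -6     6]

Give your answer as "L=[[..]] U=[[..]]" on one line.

L=[[1,0,0],[-3,1,0],[3,-1,1]] U=[[3,-1,2],[0,3,-2],[0,0,-2]]

  row1 -= -3·row0 → [0,3,-2]
  row2 -= 3·row0 → [0,-3,0]
  row2 -= -1·row1 → [0,0,-2]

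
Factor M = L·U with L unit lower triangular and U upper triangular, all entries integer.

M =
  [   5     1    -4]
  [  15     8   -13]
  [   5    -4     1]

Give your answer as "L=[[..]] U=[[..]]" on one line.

L=[[1,0,0],[3,1,0],[1,-1,1]] U=[[5,1,-4],[0,5,-1],[0,0,4]]

  r1 -= 3·r0 → [0,5,-1]
  r2 -= 1·r0 → [0,-5,5]
  r2 -= -1·r1 → [0,0,4]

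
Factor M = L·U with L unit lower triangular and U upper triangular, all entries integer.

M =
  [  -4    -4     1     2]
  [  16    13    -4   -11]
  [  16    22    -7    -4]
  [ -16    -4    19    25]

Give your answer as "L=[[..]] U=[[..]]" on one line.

L=[[1,0,0,0],[-4,1,0,0],[-4,-2,1,0],[4,-4,-5,1]] U=[[-4,-4,1,2],[0,-3,0,-3],[0,0,-3,-2],[0,0,0,-5]]

  r1 -= -4·r0 → [0,-3,0,-3]
  r2 -= -4·r0 → [0,6,-3,4]
  r3 -= 4·r0 → [0,12,15,17]
  r2 -= -2·r1 → [0,0,-3,-2]
  r3 -= -4·r1 → [0,0,15,5]
  r3 -= -5·r2 → [0,0,0,-5]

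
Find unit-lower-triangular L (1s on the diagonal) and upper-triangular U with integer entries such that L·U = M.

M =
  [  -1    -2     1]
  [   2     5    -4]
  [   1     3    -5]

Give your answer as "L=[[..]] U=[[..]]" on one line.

L=[[1,0,0],[-2,1,0],[-1,1,1]] U=[[-1,-2,1],[0,1,-2],[0,0,-2]]

  r1 -= -2·r0 → [0,1,-2]
  r2 -= -1·r0 → [0,1,-4]
  r2 -= 1·r1 → [0,0,-2]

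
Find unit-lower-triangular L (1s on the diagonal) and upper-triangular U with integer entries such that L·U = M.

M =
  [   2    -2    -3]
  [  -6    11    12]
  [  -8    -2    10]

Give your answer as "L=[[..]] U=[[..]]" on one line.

  R1 -= -3·R0 → [0,5,3]
  R2 -= -4·R0 → [0,-10,-2]
  R2 -= -2·R1 → [0,0,4]

L=[[1,0,0],[-3,1,0],[-4,-2,1]] U=[[2,-2,-3],[0,5,3],[0,0,4]]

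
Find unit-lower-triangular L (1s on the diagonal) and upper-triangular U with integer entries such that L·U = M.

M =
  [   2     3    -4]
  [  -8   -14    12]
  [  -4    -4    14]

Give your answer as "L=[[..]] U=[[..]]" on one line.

  row1 -= -4·row0 → [0,-2,-4]
  row2 -= -2·row0 → [0,2,6]
  row2 -= -1·row1 → [0,0,2]

L=[[1,0,0],[-4,1,0],[-2,-1,1]] U=[[2,3,-4],[0,-2,-4],[0,0,2]]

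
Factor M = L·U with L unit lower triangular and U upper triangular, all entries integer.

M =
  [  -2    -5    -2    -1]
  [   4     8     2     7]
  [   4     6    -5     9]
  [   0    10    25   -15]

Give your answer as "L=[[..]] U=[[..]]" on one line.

  row1 -= -2·row0 → [0,-2,-2,5]
  row2 -= -2·row0 → [0,-4,-9,7]
  row3 -= 0·row0 → [0,10,25,-15]
  row2 -= 2·row1 → [0,0,-5,-3]
  row3 -= -5·row1 → [0,0,15,10]
  row3 -= -3·row2 → [0,0,0,1]

L=[[1,0,0,0],[-2,1,0,0],[-2,2,1,0],[0,-5,-3,1]] U=[[-2,-5,-2,-1],[0,-2,-2,5],[0,0,-5,-3],[0,0,0,1]]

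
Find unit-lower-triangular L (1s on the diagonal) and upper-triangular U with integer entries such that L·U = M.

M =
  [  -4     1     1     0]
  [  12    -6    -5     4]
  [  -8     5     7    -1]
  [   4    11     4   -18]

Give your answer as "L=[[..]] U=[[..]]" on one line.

L=[[1,0,0,0],[-3,1,0,0],[2,-1,1,0],[-1,-4,-1,1]] U=[[-4,1,1,0],[0,-3,-2,4],[0,0,3,3],[0,0,0,1]]

  r1 -= -3·r0 → [0,-3,-2,4]
  r2 -= 2·r0 → [0,3,5,-1]
  r3 -= -1·r0 → [0,12,5,-18]
  r2 -= -1·r1 → [0,0,3,3]
  r3 -= -4·r1 → [0,0,-3,-2]
  r3 -= -1·r2 → [0,0,0,1]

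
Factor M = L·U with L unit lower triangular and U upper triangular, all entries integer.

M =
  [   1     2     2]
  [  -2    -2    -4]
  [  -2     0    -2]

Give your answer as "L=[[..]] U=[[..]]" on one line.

  R1 -= -2·R0 → [0,2,0]
  R2 -= -2·R0 → [0,4,2]
  R2 -= 2·R1 → [0,0,2]

L=[[1,0,0],[-2,1,0],[-2,2,1]] U=[[1,2,2],[0,2,0],[0,0,2]]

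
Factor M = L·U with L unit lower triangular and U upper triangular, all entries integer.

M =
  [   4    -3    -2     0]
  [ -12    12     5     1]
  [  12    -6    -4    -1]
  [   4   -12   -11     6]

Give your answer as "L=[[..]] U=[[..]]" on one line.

L=[[1,0,0,0],[-3,1,0,0],[3,1,1,0],[1,-3,-4,1]] U=[[4,-3,-2,0],[0,3,-1,1],[0,0,3,-2],[0,0,0,1]]

  row1 -= -3·row0 → [0,3,-1,1]
  row2 -= 3·row0 → [0,3,2,-1]
  row3 -= 1·row0 → [0,-9,-9,6]
  row2 -= 1·row1 → [0,0,3,-2]
  row3 -= -3·row1 → [0,0,-12,9]
  row3 -= -4·row2 → [0,0,0,1]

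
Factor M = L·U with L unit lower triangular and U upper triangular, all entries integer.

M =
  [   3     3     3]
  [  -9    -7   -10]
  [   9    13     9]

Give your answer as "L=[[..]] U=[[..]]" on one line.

L=[[1,0,0],[-3,1,0],[3,2,1]] U=[[3,3,3],[0,2,-1],[0,0,2]]

  R1 -= -3·R0 → [0,2,-1]
  R2 -= 3·R0 → [0,4,0]
  R2 -= 2·R1 → [0,0,2]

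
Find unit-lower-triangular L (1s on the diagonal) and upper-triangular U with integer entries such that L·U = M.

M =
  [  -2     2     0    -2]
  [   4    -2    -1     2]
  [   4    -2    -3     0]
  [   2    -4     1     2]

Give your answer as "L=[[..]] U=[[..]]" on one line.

  R1 -= -2·R0 → [0,2,-1,-2]
  R2 -= -2·R0 → [0,2,-3,-4]
  R3 -= -1·R0 → [0,-2,1,0]
  R2 -= 1·R1 → [0,0,-2,-2]
  R3 -= -1·R1 → [0,0,0,-2]
  R3 -= 0·R2 → [0,0,0,-2]

L=[[1,0,0,0],[-2,1,0,0],[-2,1,1,0],[-1,-1,0,1]] U=[[-2,2,0,-2],[0,2,-1,-2],[0,0,-2,-2],[0,0,0,-2]]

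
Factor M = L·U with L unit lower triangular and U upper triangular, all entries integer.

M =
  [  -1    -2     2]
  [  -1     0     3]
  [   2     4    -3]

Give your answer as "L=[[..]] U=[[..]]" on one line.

  row1 -= 1·row0 → [0,2,1]
  row2 -= -2·row0 → [0,0,1]
  row2 -= 0·row1 → [0,0,1]

L=[[1,0,0],[1,1,0],[-2,0,1]] U=[[-1,-2,2],[0,2,1],[0,0,1]]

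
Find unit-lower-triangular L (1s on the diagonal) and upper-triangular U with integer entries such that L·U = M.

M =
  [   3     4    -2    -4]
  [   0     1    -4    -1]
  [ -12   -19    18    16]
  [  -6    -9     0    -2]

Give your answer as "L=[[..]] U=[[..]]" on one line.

  R1 -= 0·R0 → [0,1,-4,-1]
  R2 -= -4·R0 → [0,-3,10,0]
  R3 -= -2·R0 → [0,-1,-4,-10]
  R2 -= -3·R1 → [0,0,-2,-3]
  R3 -= -1·R1 → [0,0,-8,-11]
  R3 -= 4·R2 → [0,0,0,1]

L=[[1,0,0,0],[0,1,0,0],[-4,-3,1,0],[-2,-1,4,1]] U=[[3,4,-2,-4],[0,1,-4,-1],[0,0,-2,-3],[0,0,0,1]]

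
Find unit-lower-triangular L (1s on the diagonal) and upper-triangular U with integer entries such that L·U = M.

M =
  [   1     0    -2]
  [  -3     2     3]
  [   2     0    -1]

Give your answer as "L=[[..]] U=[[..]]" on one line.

L=[[1,0,0],[-3,1,0],[2,0,1]] U=[[1,0,-2],[0,2,-3],[0,0,3]]

  row1 -= -3·row0 → [0,2,-3]
  row2 -= 2·row0 → [0,0,3]
  row2 -= 0·row1 → [0,0,3]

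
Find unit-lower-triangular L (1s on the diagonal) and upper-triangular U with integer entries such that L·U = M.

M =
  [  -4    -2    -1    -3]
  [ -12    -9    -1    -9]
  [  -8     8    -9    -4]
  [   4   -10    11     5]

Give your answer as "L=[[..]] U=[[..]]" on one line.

L=[[1,0,0,0],[3,1,0,0],[2,-4,1,0],[-1,4,2,1]] U=[[-4,-2,-1,-3],[0,-3,2,0],[0,0,1,2],[0,0,0,-2]]

  r1 -= 3·r0 → [0,-3,2,0]
  r2 -= 2·r0 → [0,12,-7,2]
  r3 -= -1·r0 → [0,-12,10,2]
  r2 -= -4·r1 → [0,0,1,2]
  r3 -= 4·r1 → [0,0,2,2]
  r3 -= 2·r2 → [0,0,0,-2]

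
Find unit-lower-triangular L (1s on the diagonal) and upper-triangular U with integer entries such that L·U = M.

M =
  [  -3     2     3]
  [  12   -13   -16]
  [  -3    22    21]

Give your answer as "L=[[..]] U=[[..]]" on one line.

  R1 -= -4·R0 → [0,-5,-4]
  R2 -= 1·R0 → [0,20,18]
  R2 -= -4·R1 → [0,0,2]

L=[[1,0,0],[-4,1,0],[1,-4,1]] U=[[-3,2,3],[0,-5,-4],[0,0,2]]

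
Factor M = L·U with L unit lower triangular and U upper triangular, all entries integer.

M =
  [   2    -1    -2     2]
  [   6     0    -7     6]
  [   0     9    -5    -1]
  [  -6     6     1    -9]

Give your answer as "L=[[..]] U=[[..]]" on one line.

L=[[1,0,0,0],[3,1,0,0],[0,3,1,0],[-3,1,2,1]] U=[[2,-1,-2,2],[0,3,-1,0],[0,0,-2,-1],[0,0,0,-1]]

  r1 -= 3·r0 → [0,3,-1,0]
  r2 -= 0·r0 → [0,9,-5,-1]
  r3 -= -3·r0 → [0,3,-5,-3]
  r2 -= 3·r1 → [0,0,-2,-1]
  r3 -= 1·r1 → [0,0,-4,-3]
  r3 -= 2·r2 → [0,0,0,-1]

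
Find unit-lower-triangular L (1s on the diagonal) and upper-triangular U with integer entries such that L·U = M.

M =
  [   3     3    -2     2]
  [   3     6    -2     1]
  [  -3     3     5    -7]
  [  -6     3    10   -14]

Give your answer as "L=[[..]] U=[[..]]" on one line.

  r1 -= 1·r0 → [0,3,0,-1]
  r2 -= -1·r0 → [0,6,3,-5]
  r3 -= -2·r0 → [0,9,6,-10]
  r2 -= 2·r1 → [0,0,3,-3]
  r3 -= 3·r1 → [0,0,6,-7]
  r3 -= 2·r2 → [0,0,0,-1]

L=[[1,0,0,0],[1,1,0,0],[-1,2,1,0],[-2,3,2,1]] U=[[3,3,-2,2],[0,3,0,-1],[0,0,3,-3],[0,0,0,-1]]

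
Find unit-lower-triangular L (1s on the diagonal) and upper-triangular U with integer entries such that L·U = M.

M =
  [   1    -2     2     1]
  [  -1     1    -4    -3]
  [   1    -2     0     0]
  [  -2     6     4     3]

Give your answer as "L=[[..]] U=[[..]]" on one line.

L=[[1,0,0,0],[-1,1,0,0],[1,0,1,0],[-2,-2,-2,1]] U=[[1,-2,2,1],[0,-1,-2,-2],[0,0,-2,-1],[0,0,0,-1]]

  row1 -= -1·row0 → [0,-1,-2,-2]
  row2 -= 1·row0 → [0,0,-2,-1]
  row3 -= -2·row0 → [0,2,8,5]
  row2 -= 0·row1 → [0,0,-2,-1]
  row3 -= -2·row1 → [0,0,4,1]
  row3 -= -2·row2 → [0,0,0,-1]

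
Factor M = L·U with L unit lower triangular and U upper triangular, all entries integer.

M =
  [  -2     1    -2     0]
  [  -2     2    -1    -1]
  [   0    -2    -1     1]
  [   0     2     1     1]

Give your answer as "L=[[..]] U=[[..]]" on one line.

L=[[1,0,0,0],[1,1,0,0],[0,-2,1,0],[0,2,-1,1]] U=[[-2,1,-2,0],[0,1,1,-1],[0,0,1,-1],[0,0,0,2]]

  row1 -= 1·row0 → [0,1,1,-1]
  row2 -= 0·row0 → [0,-2,-1,1]
  row3 -= 0·row0 → [0,2,1,1]
  row2 -= -2·row1 → [0,0,1,-1]
  row3 -= 2·row1 → [0,0,-1,3]
  row3 -= -1·row2 → [0,0,0,2]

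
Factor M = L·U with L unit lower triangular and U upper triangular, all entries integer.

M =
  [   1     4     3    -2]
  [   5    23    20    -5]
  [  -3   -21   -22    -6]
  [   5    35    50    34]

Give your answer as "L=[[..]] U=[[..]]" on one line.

  r1 -= 5·r0 → [0,3,5,5]
  r2 -= -3·r0 → [0,-9,-13,-12]
  r3 -= 5·r0 → [0,15,35,44]
  r2 -= -3·r1 → [0,0,2,3]
  r3 -= 5·r1 → [0,0,10,19]
  r3 -= 5·r2 → [0,0,0,4]

L=[[1,0,0,0],[5,1,0,0],[-3,-3,1,0],[5,5,5,1]] U=[[1,4,3,-2],[0,3,5,5],[0,0,2,3],[0,0,0,4]]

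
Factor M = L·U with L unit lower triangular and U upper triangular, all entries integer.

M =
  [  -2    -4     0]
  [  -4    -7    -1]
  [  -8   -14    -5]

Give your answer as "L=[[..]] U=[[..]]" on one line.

  row1 -= 2·row0 → [0,1,-1]
  row2 -= 4·row0 → [0,2,-5]
  row2 -= 2·row1 → [0,0,-3]

L=[[1,0,0],[2,1,0],[4,2,1]] U=[[-2,-4,0],[0,1,-1],[0,0,-3]]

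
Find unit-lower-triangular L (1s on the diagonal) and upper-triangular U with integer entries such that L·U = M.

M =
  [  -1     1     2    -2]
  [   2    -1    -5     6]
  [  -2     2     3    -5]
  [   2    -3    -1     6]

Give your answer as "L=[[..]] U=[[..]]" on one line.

  row1 -= -2·row0 → [0,1,-1,2]
  row2 -= 2·row0 → [0,0,-1,-1]
  row3 -= -2·row0 → [0,-1,3,2]
  row2 -= 0·row1 → [0,0,-1,-1]
  row3 -= -1·row1 → [0,0,2,4]
  row3 -= -2·row2 → [0,0,0,2]

L=[[1,0,0,0],[-2,1,0,0],[2,0,1,0],[-2,-1,-2,1]] U=[[-1,1,2,-2],[0,1,-1,2],[0,0,-1,-1],[0,0,0,2]]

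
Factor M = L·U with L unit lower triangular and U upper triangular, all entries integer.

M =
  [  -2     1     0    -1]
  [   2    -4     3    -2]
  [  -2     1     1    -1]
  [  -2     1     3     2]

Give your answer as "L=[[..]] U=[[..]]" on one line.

L=[[1,0,0,0],[-1,1,0,0],[1,0,1,0],[1,0,3,1]] U=[[-2,1,0,-1],[0,-3,3,-3],[0,0,1,0],[0,0,0,3]]

  R1 -= -1·R0 → [0,-3,3,-3]
  R2 -= 1·R0 → [0,0,1,0]
  R3 -= 1·R0 → [0,0,3,3]
  R2 -= 0·R1 → [0,0,1,0]
  R3 -= 0·R1 → [0,0,3,3]
  R3 -= 3·R2 → [0,0,0,3]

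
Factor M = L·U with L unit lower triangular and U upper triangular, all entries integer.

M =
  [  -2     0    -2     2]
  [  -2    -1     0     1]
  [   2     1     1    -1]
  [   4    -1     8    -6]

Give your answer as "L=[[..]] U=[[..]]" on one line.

  R1 -= 1·R0 → [0,-1,2,-1]
  R2 -= -1·R0 → [0,1,-1,1]
  R3 -= -2·R0 → [0,-1,4,-2]
  R2 -= -1·R1 → [0,0,1,0]
  R3 -= 1·R1 → [0,0,2,-1]
  R3 -= 2·R2 → [0,0,0,-1]

L=[[1,0,0,0],[1,1,0,0],[-1,-1,1,0],[-2,1,2,1]] U=[[-2,0,-2,2],[0,-1,2,-1],[0,0,1,0],[0,0,0,-1]]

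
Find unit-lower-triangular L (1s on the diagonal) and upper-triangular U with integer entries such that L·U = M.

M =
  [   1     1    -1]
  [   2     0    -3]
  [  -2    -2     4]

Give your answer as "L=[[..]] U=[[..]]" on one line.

L=[[1,0,0],[2,1,0],[-2,0,1]] U=[[1,1,-1],[0,-2,-1],[0,0,2]]

  R1 -= 2·R0 → [0,-2,-1]
  R2 -= -2·R0 → [0,0,2]
  R2 -= 0·R1 → [0,0,2]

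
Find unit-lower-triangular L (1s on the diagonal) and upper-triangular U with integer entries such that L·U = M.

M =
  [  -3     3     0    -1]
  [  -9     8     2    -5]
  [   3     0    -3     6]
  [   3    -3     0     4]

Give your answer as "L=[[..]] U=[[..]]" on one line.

L=[[1,0,0,0],[3,1,0,0],[-1,-3,1,0],[-1,0,0,1]] U=[[-3,3,0,-1],[0,-1,2,-2],[0,0,3,-1],[0,0,0,3]]

  row1 -= 3·row0 → [0,-1,2,-2]
  row2 -= -1·row0 → [0,3,-3,5]
  row3 -= -1·row0 → [0,0,0,3]
  row2 -= -3·row1 → [0,0,3,-1]
  row3 -= 0·row1 → [0,0,0,3]
  row3 -= 0·row2 → [0,0,0,3]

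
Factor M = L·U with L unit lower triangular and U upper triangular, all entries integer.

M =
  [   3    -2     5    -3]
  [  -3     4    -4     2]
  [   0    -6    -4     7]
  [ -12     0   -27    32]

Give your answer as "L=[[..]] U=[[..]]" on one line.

  R1 -= -1·R0 → [0,2,1,-1]
  R2 -= 0·R0 → [0,-6,-4,7]
  R3 -= -4·R0 → [0,-8,-7,20]
  R2 -= -3·R1 → [0,0,-1,4]
  R3 -= -4·R1 → [0,0,-3,16]
  R3 -= 3·R2 → [0,0,0,4]

L=[[1,0,0,0],[-1,1,0,0],[0,-3,1,0],[-4,-4,3,1]] U=[[3,-2,5,-3],[0,2,1,-1],[0,0,-1,4],[0,0,0,4]]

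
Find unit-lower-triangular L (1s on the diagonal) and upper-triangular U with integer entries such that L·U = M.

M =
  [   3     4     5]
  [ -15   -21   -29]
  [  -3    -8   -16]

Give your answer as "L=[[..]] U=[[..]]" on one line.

L=[[1,0,0],[-5,1,0],[-1,4,1]] U=[[3,4,5],[0,-1,-4],[0,0,5]]

  r1 -= -5·r0 → [0,-1,-4]
  r2 -= -1·r0 → [0,-4,-11]
  r2 -= 4·r1 → [0,0,5]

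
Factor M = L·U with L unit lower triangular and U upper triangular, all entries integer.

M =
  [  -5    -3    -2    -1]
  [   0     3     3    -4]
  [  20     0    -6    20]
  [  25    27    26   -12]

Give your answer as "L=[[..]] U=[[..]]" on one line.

L=[[1,0,0,0],[0,1,0,0],[-4,-4,1,0],[-5,4,-2,1]] U=[[-5,-3,-2,-1],[0,3,3,-4],[0,0,-2,0],[0,0,0,-1]]

  r1 -= 0·r0 → [0,3,3,-4]
  r2 -= -4·r0 → [0,-12,-14,16]
  r3 -= -5·r0 → [0,12,16,-17]
  r2 -= -4·r1 → [0,0,-2,0]
  r3 -= 4·r1 → [0,0,4,-1]
  r3 -= -2·r2 → [0,0,0,-1]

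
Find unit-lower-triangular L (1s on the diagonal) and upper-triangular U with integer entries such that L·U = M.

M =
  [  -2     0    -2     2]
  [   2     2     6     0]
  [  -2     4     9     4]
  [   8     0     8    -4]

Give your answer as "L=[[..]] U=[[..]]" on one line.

  row1 -= -1·row0 → [0,2,4,2]
  row2 -= 1·row0 → [0,4,11,2]
  row3 -= -4·row0 → [0,0,0,4]
  row2 -= 2·row1 → [0,0,3,-2]
  row3 -= 0·row1 → [0,0,0,4]
  row3 -= 0·row2 → [0,0,0,4]

L=[[1,0,0,0],[-1,1,0,0],[1,2,1,0],[-4,0,0,1]] U=[[-2,0,-2,2],[0,2,4,2],[0,0,3,-2],[0,0,0,4]]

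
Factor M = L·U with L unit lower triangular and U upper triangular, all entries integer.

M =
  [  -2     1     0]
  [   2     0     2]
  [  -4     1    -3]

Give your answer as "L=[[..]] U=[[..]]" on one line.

L=[[1,0,0],[-1,1,0],[2,-1,1]] U=[[-2,1,0],[0,1,2],[0,0,-1]]

  R1 -= -1·R0 → [0,1,2]
  R2 -= 2·R0 → [0,-1,-3]
  R2 -= -1·R1 → [0,0,-1]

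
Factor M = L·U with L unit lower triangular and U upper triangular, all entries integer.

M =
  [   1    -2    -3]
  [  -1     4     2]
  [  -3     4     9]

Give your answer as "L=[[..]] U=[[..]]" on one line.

L=[[1,0,0],[-1,1,0],[-3,-1,1]] U=[[1,-2,-3],[0,2,-1],[0,0,-1]]

  R1 -= -1·R0 → [0,2,-1]
  R2 -= -3·R0 → [0,-2,0]
  R2 -= -1·R1 → [0,0,-1]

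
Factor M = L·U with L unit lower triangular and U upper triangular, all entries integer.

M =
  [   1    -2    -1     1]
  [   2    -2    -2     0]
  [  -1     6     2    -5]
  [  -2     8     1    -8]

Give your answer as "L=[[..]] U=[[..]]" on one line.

  R1 -= 2·R0 → [0,2,0,-2]
  R2 -= -1·R0 → [0,4,1,-4]
  R3 -= -2·R0 → [0,4,-1,-6]
  R2 -= 2·R1 → [0,0,1,0]
  R3 -= 2·R1 → [0,0,-1,-2]
  R3 -= -1·R2 → [0,0,0,-2]

L=[[1,0,0,0],[2,1,0,0],[-1,2,1,0],[-2,2,-1,1]] U=[[1,-2,-1,1],[0,2,0,-2],[0,0,1,0],[0,0,0,-2]]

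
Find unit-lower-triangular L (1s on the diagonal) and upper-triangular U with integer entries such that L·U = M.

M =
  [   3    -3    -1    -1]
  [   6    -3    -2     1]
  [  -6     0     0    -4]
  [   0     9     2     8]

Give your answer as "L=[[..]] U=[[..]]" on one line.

  r1 -= 2·r0 → [0,3,0,3]
  r2 -= -2·r0 → [0,-6,-2,-6]
  r3 -= 0·r0 → [0,9,2,8]
  r2 -= -2·r1 → [0,0,-2,0]
  r3 -= 3·r1 → [0,0,2,-1]
  r3 -= -1·r2 → [0,0,0,-1]

L=[[1,0,0,0],[2,1,0,0],[-2,-2,1,0],[0,3,-1,1]] U=[[3,-3,-1,-1],[0,3,0,3],[0,0,-2,0],[0,0,0,-1]]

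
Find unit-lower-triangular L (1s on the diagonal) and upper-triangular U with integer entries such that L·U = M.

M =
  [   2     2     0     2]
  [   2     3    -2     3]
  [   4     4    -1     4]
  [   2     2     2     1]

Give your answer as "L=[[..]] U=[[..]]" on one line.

  R1 -= 1·R0 → [0,1,-2,1]
  R2 -= 2·R0 → [0,0,-1,0]
  R3 -= 1·R0 → [0,0,2,-1]
  R2 -= 0·R1 → [0,0,-1,0]
  R3 -= 0·R1 → [0,0,2,-1]
  R3 -= -2·R2 → [0,0,0,-1]

L=[[1,0,0,0],[1,1,0,0],[2,0,1,0],[1,0,-2,1]] U=[[2,2,0,2],[0,1,-2,1],[0,0,-1,0],[0,0,0,-1]]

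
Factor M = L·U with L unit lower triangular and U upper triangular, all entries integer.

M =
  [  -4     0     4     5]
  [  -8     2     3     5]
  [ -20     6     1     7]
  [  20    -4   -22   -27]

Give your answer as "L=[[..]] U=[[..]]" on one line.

  row1 -= 2·row0 → [0,2,-5,-5]
  row2 -= 5·row0 → [0,6,-19,-18]
  row3 -= -5·row0 → [0,-4,-2,-2]
  row2 -= 3·row1 → [0,0,-4,-3]
  row3 -= -2·row1 → [0,0,-12,-12]
  row3 -= 3·row2 → [0,0,0,-3]

L=[[1,0,0,0],[2,1,0,0],[5,3,1,0],[-5,-2,3,1]] U=[[-4,0,4,5],[0,2,-5,-5],[0,0,-4,-3],[0,0,0,-3]]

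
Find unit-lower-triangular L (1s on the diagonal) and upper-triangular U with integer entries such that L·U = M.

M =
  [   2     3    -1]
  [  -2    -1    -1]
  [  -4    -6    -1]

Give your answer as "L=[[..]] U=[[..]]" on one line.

L=[[1,0,0],[-1,1,0],[-2,0,1]] U=[[2,3,-1],[0,2,-2],[0,0,-3]]

  R1 -= -1·R0 → [0,2,-2]
  R2 -= -2·R0 → [0,0,-3]
  R2 -= 0·R1 → [0,0,-3]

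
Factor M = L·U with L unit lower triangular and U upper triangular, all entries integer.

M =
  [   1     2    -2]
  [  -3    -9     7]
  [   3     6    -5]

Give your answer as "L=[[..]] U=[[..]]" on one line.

  row1 -= -3·row0 → [0,-3,1]
  row2 -= 3·row0 → [0,0,1]
  row2 -= 0·row1 → [0,0,1]

L=[[1,0,0],[-3,1,0],[3,0,1]] U=[[1,2,-2],[0,-3,1],[0,0,1]]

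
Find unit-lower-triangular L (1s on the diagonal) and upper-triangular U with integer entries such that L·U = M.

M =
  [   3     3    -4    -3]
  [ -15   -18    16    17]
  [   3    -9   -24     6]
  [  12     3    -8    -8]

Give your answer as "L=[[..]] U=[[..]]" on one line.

L=[[1,0,0,0],[-5,1,0,0],[1,4,1,0],[4,3,-5,1]] U=[[3,3,-4,-3],[0,-3,-4,2],[0,0,-4,1],[0,0,0,3]]

  r1 -= -5·r0 → [0,-3,-4,2]
  r2 -= 1·r0 → [0,-12,-20,9]
  r3 -= 4·r0 → [0,-9,8,4]
  r2 -= 4·r1 → [0,0,-4,1]
  r3 -= 3·r1 → [0,0,20,-2]
  r3 -= -5·r2 → [0,0,0,3]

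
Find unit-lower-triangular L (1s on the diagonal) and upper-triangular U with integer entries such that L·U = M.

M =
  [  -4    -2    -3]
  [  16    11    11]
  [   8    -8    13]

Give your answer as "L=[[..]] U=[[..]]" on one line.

  R1 -= -4·R0 → [0,3,-1]
  R2 -= -2·R0 → [0,-12,7]
  R2 -= -4·R1 → [0,0,3]

L=[[1,0,0],[-4,1,0],[-2,-4,1]] U=[[-4,-2,-3],[0,3,-1],[0,0,3]]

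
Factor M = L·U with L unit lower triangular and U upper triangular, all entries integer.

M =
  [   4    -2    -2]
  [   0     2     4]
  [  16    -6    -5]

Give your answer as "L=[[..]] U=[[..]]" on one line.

L=[[1,0,0],[0,1,0],[4,1,1]] U=[[4,-2,-2],[0,2,4],[0,0,-1]]

  r1 -= 0·r0 → [0,2,4]
  r2 -= 4·r0 → [0,2,3]
  r2 -= 1·r1 → [0,0,-1]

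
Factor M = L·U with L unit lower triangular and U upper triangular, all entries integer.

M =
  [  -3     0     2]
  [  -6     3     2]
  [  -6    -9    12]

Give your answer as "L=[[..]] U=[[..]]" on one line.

L=[[1,0,0],[2,1,0],[2,-3,1]] U=[[-3,0,2],[0,3,-2],[0,0,2]]

  R1 -= 2·R0 → [0,3,-2]
  R2 -= 2·R0 → [0,-9,8]
  R2 -= -3·R1 → [0,0,2]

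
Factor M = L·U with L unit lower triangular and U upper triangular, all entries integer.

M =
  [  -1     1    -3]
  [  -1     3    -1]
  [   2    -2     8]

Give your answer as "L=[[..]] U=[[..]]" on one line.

L=[[1,0,0],[1,1,0],[-2,0,1]] U=[[-1,1,-3],[0,2,2],[0,0,2]]

  R1 -= 1·R0 → [0,2,2]
  R2 -= -2·R0 → [0,0,2]
  R2 -= 0·R1 → [0,0,2]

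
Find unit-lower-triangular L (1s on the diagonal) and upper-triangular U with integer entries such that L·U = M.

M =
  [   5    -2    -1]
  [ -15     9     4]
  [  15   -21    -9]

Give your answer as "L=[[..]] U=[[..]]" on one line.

L=[[1,0,0],[-3,1,0],[3,-5,1]] U=[[5,-2,-1],[0,3,1],[0,0,-1]]

  r1 -= -3·r0 → [0,3,1]
  r2 -= 3·r0 → [0,-15,-6]
  r2 -= -5·r1 → [0,0,-1]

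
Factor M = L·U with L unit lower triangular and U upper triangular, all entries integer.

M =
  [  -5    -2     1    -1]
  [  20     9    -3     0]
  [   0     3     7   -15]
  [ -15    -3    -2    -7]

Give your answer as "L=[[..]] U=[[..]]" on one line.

L=[[1,0,0,0],[-4,1,0,0],[0,3,1,0],[3,3,-2,1]] U=[[-5,-2,1,-1],[0,1,1,-4],[0,0,4,-3],[0,0,0,2]]

  r1 -= -4·r0 → [0,1,1,-4]
  r2 -= 0·r0 → [0,3,7,-15]
  r3 -= 3·r0 → [0,3,-5,-4]
  r2 -= 3·r1 → [0,0,4,-3]
  r3 -= 3·r1 → [0,0,-8,8]
  r3 -= -2·r2 → [0,0,0,2]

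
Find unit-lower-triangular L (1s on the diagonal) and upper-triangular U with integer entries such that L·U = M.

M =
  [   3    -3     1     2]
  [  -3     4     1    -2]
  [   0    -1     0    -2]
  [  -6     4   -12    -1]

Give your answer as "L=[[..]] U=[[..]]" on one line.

L=[[1,0,0,0],[-1,1,0,0],[0,-1,1,0],[-2,-2,-3,1]] U=[[3,-3,1,2],[0,1,2,0],[0,0,2,-2],[0,0,0,-3]]

  r1 -= -1·r0 → [0,1,2,0]
  r2 -= 0·r0 → [0,-1,0,-2]
  r3 -= -2·r0 → [0,-2,-10,3]
  r2 -= -1·r1 → [0,0,2,-2]
  r3 -= -2·r1 → [0,0,-6,3]
  r3 -= -3·r2 → [0,0,0,-3]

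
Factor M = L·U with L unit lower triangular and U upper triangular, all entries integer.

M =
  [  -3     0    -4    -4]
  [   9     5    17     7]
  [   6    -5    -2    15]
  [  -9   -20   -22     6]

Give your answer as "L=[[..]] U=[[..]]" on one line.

L=[[1,0,0,0],[-3,1,0,0],[-2,-1,1,0],[3,-4,-2,1]] U=[[-3,0,-4,-4],[0,5,5,-5],[0,0,-5,2],[0,0,0,2]]

  r1 -= -3·r0 → [0,5,5,-5]
  r2 -= -2·r0 → [0,-5,-10,7]
  r3 -= 3·r0 → [0,-20,-10,18]
  r2 -= -1·r1 → [0,0,-5,2]
  r3 -= -4·r1 → [0,0,10,-2]
  r3 -= -2·r2 → [0,0,0,2]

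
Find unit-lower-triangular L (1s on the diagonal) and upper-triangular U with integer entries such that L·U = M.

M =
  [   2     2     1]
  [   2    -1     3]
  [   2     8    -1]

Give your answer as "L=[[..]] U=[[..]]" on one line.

L=[[1,0,0],[1,1,0],[1,-2,1]] U=[[2,2,1],[0,-3,2],[0,0,2]]

  R1 -= 1·R0 → [0,-3,2]
  R2 -= 1·R0 → [0,6,-2]
  R2 -= -2·R1 → [0,0,2]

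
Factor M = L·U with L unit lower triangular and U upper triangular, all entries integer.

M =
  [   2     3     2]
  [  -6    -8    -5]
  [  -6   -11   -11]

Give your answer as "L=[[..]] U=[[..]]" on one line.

L=[[1,0,0],[-3,1,0],[-3,-2,1]] U=[[2,3,2],[0,1,1],[0,0,-3]]

  R1 -= -3·R0 → [0,1,1]
  R2 -= -3·R0 → [0,-2,-5]
  R2 -= -2·R1 → [0,0,-3]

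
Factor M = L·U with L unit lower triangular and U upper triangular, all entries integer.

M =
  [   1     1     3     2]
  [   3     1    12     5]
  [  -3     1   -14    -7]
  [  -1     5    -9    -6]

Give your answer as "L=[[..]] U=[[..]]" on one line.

L=[[1,0,0,0],[3,1,0,0],[-3,-2,1,0],[-1,-3,3,1]] U=[[1,1,3,2],[0,-2,3,-1],[0,0,1,-3],[0,0,0,2]]

  r1 -= 3·r0 → [0,-2,3,-1]
  r2 -= -3·r0 → [0,4,-5,-1]
  r3 -= -1·r0 → [0,6,-6,-4]
  r2 -= -2·r1 → [0,0,1,-3]
  r3 -= -3·r1 → [0,0,3,-7]
  r3 -= 3·r2 → [0,0,0,2]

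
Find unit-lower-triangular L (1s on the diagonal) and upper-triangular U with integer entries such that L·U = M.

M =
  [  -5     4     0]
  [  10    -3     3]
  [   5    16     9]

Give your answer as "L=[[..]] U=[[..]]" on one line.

L=[[1,0,0],[-2,1,0],[-1,4,1]] U=[[-5,4,0],[0,5,3],[0,0,-3]]

  R1 -= -2·R0 → [0,5,3]
  R2 -= -1·R0 → [0,20,9]
  R2 -= 4·R1 → [0,0,-3]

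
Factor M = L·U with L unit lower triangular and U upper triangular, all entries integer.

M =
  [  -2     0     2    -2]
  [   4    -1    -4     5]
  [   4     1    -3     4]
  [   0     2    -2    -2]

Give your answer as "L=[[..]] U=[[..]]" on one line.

L=[[1,0,0,0],[-2,1,0,0],[-2,-1,1,0],[0,-2,-2,1]] U=[[-2,0,2,-2],[0,-1,0,1],[0,0,1,1],[0,0,0,2]]

  r1 -= -2·r0 → [0,-1,0,1]
  r2 -= -2·r0 → [0,1,1,0]
  r3 -= 0·r0 → [0,2,-2,-2]
  r2 -= -1·r1 → [0,0,1,1]
  r3 -= -2·r1 → [0,0,-2,0]
  r3 -= -2·r2 → [0,0,0,2]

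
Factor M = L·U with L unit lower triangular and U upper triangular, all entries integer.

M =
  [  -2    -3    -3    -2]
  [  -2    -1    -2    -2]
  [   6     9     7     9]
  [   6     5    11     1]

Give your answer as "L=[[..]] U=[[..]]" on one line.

  r1 -= 1·r0 → [0,2,1,0]
  r2 -= -3·r0 → [0,0,-2,3]
  r3 -= -3·r0 → [0,-4,2,-5]
  r2 -= 0·r1 → [0,0,-2,3]
  r3 -= -2·r1 → [0,0,4,-5]
  r3 -= -2·r2 → [0,0,0,1]

L=[[1,0,0,0],[1,1,0,0],[-3,0,1,0],[-3,-2,-2,1]] U=[[-2,-3,-3,-2],[0,2,1,0],[0,0,-2,3],[0,0,0,1]]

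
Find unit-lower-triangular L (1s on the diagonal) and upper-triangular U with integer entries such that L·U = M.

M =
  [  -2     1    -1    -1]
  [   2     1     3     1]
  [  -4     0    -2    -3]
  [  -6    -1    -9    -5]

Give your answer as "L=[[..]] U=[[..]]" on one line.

L=[[1,0,0,0],[-1,1,0,0],[2,-1,1,0],[3,-2,-1,1]] U=[[-2,1,-1,-1],[0,2,2,0],[0,0,2,-1],[0,0,0,-3]]

  R1 -= -1·R0 → [0,2,2,0]
  R2 -= 2·R0 → [0,-2,0,-1]
  R3 -= 3·R0 → [0,-4,-6,-2]
  R2 -= -1·R1 → [0,0,2,-1]
  R3 -= -2·R1 → [0,0,-2,-2]
  R3 -= -1·R2 → [0,0,0,-3]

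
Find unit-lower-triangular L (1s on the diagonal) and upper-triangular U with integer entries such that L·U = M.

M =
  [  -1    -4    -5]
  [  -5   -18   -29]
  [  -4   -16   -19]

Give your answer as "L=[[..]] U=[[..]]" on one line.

L=[[1,0,0],[5,1,0],[4,0,1]] U=[[-1,-4,-5],[0,2,-4],[0,0,1]]

  R1 -= 5·R0 → [0,2,-4]
  R2 -= 4·R0 → [0,0,1]
  R2 -= 0·R1 → [0,0,1]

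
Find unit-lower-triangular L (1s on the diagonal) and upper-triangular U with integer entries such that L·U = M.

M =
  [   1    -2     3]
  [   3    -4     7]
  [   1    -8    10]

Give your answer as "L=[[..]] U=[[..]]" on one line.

  r1 -= 3·r0 → [0,2,-2]
  r2 -= 1·r0 → [0,-6,7]
  r2 -= -3·r1 → [0,0,1]

L=[[1,0,0],[3,1,0],[1,-3,1]] U=[[1,-2,3],[0,2,-2],[0,0,1]]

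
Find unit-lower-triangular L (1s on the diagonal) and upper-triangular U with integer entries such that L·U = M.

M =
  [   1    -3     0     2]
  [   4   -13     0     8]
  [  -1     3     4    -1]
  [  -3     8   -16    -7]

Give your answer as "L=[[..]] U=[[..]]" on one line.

  row1 -= 4·row0 → [0,-1,0,0]
  row2 -= -1·row0 → [0,0,4,1]
  row3 -= -3·row0 → [0,-1,-16,-1]
  row2 -= 0·row1 → [0,0,4,1]
  row3 -= 1·row1 → [0,0,-16,-1]
  row3 -= -4·row2 → [0,0,0,3]

L=[[1,0,0,0],[4,1,0,0],[-1,0,1,0],[-3,1,-4,1]] U=[[1,-3,0,2],[0,-1,0,0],[0,0,4,1],[0,0,0,3]]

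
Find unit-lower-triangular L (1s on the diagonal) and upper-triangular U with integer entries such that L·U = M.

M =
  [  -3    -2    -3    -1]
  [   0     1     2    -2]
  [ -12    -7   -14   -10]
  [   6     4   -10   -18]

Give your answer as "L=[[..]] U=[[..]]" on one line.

L=[[1,0,0,0],[0,1,0,0],[4,1,1,0],[-2,0,4,1]] U=[[-3,-2,-3,-1],[0,1,2,-2],[0,0,-4,-4],[0,0,0,-4]]

  r1 -= 0·r0 → [0,1,2,-2]
  r2 -= 4·r0 → [0,1,-2,-6]
  r3 -= -2·r0 → [0,0,-16,-20]
  r2 -= 1·r1 → [0,0,-4,-4]
  r3 -= 0·r1 → [0,0,-16,-20]
  r3 -= 4·r2 → [0,0,0,-4]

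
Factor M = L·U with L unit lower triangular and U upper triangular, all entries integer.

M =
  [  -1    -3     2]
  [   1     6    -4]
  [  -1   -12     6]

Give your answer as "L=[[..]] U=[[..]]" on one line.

L=[[1,0,0],[-1,1,0],[1,-3,1]] U=[[-1,-3,2],[0,3,-2],[0,0,-2]]

  R1 -= -1·R0 → [0,3,-2]
  R2 -= 1·R0 → [0,-9,4]
  R2 -= -3·R1 → [0,0,-2]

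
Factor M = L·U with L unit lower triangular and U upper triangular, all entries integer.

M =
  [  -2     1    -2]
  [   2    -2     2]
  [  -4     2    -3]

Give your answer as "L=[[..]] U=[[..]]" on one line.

L=[[1,0,0],[-1,1,0],[2,0,1]] U=[[-2,1,-2],[0,-1,0],[0,0,1]]

  row1 -= -1·row0 → [0,-1,0]
  row2 -= 2·row0 → [0,0,1]
  row2 -= 0·row1 → [0,0,1]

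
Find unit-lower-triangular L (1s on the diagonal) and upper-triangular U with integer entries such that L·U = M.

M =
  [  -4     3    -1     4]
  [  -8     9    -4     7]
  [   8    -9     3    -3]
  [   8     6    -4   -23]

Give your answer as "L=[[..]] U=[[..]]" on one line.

  r1 -= 2·r0 → [0,3,-2,-1]
  r2 -= -2·r0 → [0,-3,1,5]
  r3 -= -2·r0 → [0,12,-6,-15]
  r2 -= -1·r1 → [0,0,-1,4]
  r3 -= 4·r1 → [0,0,2,-11]
  r3 -= -2·r2 → [0,0,0,-3]

L=[[1,0,0,0],[2,1,0,0],[-2,-1,1,0],[-2,4,-2,1]] U=[[-4,3,-1,4],[0,3,-2,-1],[0,0,-1,4],[0,0,0,-3]]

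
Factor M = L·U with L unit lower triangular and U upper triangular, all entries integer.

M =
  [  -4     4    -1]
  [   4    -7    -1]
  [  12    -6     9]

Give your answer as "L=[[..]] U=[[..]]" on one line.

L=[[1,0,0],[-1,1,0],[-3,-2,1]] U=[[-4,4,-1],[0,-3,-2],[0,0,2]]

  row1 -= -1·row0 → [0,-3,-2]
  row2 -= -3·row0 → [0,6,6]
  row2 -= -2·row1 → [0,0,2]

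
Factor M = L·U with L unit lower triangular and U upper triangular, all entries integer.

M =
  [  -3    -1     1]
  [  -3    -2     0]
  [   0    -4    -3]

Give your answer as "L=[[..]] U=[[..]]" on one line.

L=[[1,0,0],[1,1,0],[0,4,1]] U=[[-3,-1,1],[0,-1,-1],[0,0,1]]

  r1 -= 1·r0 → [0,-1,-1]
  r2 -= 0·r0 → [0,-4,-3]
  r2 -= 4·r1 → [0,0,1]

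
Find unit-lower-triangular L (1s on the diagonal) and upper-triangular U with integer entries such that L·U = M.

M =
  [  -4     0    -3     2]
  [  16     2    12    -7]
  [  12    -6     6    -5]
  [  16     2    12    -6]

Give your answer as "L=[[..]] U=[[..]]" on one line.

  row1 -= -4·row0 → [0,2,0,1]
  row2 -= -3·row0 → [0,-6,-3,1]
  row3 -= -4·row0 → [0,2,0,2]
  row2 -= -3·row1 → [0,0,-3,4]
  row3 -= 1·row1 → [0,0,0,1]
  row3 -= 0·row2 → [0,0,0,1]

L=[[1,0,0,0],[-4,1,0,0],[-3,-3,1,0],[-4,1,0,1]] U=[[-4,0,-3,2],[0,2,0,1],[0,0,-3,4],[0,0,0,1]]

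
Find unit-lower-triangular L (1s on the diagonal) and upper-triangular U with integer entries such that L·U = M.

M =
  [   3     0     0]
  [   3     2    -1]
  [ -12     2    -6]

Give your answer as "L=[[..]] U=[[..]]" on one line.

L=[[1,0,0],[1,1,0],[-4,1,1]] U=[[3,0,0],[0,2,-1],[0,0,-5]]

  R1 -= 1·R0 → [0,2,-1]
  R2 -= -4·R0 → [0,2,-6]
  R2 -= 1·R1 → [0,0,-5]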